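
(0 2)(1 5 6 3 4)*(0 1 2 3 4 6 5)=(0 3 6 4 2 1)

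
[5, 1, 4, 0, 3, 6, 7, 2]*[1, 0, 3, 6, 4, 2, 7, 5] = [2, 0, 4, 1, 6, 7, 5, 3]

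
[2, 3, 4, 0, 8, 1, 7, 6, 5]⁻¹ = [3, 5, 0, 1, 2, 8, 7, 6, 4]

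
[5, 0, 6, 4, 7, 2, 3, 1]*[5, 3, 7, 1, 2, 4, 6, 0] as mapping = [0→4, 1→5, 2→6, 3→2, 4→0, 5→7, 6→1, 7→3] 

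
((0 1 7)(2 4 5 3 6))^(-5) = (0 1 7)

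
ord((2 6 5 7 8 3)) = 6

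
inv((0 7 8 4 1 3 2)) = (0 2 3 1 4 8 7)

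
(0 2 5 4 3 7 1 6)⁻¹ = (0 6 1 7 3 4 5 2)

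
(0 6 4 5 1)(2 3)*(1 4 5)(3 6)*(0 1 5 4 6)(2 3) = (0 2)(4 5 6)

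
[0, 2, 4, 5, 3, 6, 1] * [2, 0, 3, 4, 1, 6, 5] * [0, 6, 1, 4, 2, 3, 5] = [1, 4, 6, 5, 2, 3, 0]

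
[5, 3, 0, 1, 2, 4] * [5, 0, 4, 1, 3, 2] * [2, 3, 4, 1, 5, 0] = [4, 3, 0, 2, 5, 1]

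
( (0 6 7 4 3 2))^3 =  (0 4)(2 7)(3 6)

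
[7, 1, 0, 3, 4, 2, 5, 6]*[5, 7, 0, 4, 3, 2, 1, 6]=[6, 7, 5, 4, 3, 0, 2, 1]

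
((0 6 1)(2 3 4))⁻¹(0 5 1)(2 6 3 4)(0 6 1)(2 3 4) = (0 6 5)(1 4 2 3)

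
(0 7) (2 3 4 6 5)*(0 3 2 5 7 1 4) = (0 1 4 6 7 3) 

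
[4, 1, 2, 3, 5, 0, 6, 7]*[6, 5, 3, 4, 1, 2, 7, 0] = [1, 5, 3, 4, 2, 6, 7, 0] 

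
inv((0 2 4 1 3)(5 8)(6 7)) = (0 3 1 4 2)(5 8)(6 7)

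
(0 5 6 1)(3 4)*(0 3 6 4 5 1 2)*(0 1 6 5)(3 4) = (0 6 2 1 4 5 3)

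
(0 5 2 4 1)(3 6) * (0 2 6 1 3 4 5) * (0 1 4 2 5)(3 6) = (0 1 5 3 4 6 2)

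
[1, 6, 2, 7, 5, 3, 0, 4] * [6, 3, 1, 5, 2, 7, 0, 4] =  [3, 0, 1, 4, 7, 5, 6, 2]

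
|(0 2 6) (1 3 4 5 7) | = 15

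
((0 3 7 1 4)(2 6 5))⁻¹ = (0 4 1 7 3)(2 5 6)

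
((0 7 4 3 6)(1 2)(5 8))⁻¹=(0 6 3 4 7)(1 2)(5 8)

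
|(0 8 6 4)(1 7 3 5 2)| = 20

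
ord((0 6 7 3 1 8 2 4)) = 8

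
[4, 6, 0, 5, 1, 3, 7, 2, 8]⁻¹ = [2, 4, 7, 5, 0, 3, 1, 6, 8]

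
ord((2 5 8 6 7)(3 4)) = 10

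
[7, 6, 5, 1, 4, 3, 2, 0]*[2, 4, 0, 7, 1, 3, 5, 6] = [6, 5, 3, 4, 1, 7, 0, 2]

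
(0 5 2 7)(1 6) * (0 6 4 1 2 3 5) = (1 4)(2 7 6)(3 5)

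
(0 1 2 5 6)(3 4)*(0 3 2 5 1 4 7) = (0 4 2 1 5 6 3 7)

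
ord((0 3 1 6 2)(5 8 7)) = 15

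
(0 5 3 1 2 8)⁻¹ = (0 8 2 1 3 5)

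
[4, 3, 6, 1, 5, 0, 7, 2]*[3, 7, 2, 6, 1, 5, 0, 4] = [1, 6, 0, 7, 5, 3, 4, 2]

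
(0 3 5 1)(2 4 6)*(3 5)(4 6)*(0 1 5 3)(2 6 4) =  (0 3)(2 4)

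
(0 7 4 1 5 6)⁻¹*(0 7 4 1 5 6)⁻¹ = (0 5 4)(1 7 6)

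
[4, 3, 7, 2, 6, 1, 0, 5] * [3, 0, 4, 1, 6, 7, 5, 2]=[6, 1, 2, 4, 5, 0, 3, 7]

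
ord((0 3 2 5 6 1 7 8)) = 8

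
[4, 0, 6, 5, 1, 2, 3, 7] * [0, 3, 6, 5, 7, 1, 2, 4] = [7, 0, 2, 1, 3, 6, 5, 4]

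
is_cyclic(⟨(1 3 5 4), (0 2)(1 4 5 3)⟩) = no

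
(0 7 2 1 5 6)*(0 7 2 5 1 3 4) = (0 2 3 4)(5 6 7)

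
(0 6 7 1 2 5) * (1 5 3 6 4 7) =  (0 4 7 5)(1 2 3 6)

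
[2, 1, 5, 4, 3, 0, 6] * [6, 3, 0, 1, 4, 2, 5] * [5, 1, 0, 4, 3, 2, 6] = [5, 4, 0, 3, 1, 6, 2]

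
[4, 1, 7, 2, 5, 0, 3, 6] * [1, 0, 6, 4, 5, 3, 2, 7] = [5, 0, 7, 6, 3, 1, 4, 2] 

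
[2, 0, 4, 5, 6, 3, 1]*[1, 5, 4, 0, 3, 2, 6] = [4, 1, 3, 2, 6, 0, 5]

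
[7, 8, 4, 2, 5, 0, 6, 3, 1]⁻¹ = [5, 8, 3, 7, 2, 4, 6, 0, 1]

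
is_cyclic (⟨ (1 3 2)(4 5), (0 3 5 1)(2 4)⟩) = no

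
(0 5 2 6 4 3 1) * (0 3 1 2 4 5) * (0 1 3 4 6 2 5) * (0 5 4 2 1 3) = (0 3 4)(1 2)(5 6)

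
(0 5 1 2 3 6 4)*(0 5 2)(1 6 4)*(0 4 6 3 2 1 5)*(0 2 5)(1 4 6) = (0 4 2 5 3 1 6)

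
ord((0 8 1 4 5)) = 5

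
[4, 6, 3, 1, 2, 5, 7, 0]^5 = [6, 2, 0, 4, 7, 5, 3, 1]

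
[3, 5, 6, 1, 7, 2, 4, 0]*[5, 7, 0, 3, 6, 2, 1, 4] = [3, 2, 1, 7, 4, 0, 6, 5]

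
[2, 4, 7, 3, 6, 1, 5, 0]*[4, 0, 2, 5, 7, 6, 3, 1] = [2, 7, 1, 5, 3, 0, 6, 4]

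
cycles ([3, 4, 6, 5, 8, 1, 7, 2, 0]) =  (0 3 5 1 4 8) (2 6 7) 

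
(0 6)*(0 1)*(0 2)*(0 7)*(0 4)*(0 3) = (0 6 1 2 7 4 3)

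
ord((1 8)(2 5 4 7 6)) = 10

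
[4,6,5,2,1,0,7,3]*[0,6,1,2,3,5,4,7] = [3,4,5,1,6,0,7,2]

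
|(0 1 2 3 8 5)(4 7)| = 6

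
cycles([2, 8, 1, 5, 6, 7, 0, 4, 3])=(0 2 1 8 3 5 7 4 6)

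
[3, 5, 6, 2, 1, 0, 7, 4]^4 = [7, 2, 1, 4, 3, 6, 5, 0]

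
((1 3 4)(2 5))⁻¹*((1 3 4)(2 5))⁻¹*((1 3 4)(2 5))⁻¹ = (2 5)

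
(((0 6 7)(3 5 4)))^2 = (0 7 6)(3 4 5)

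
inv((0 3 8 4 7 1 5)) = (0 5 1 7 4 8 3)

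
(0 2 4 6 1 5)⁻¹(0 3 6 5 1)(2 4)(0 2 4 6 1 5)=(0 5 2 3 1)(4 6)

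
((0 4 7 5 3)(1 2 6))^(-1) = (0 3 5 7 4)(1 6 2)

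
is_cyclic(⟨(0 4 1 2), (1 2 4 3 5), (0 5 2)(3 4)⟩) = no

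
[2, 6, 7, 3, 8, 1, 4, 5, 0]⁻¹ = [8, 5, 0, 3, 6, 7, 1, 2, 4]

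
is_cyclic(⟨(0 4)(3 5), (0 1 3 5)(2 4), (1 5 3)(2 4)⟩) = no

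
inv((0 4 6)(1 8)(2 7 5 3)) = (0 6 4)(1 8)(2 3 5 7)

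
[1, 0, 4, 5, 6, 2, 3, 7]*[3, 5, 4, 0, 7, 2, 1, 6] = [5, 3, 7, 2, 1, 4, 0, 6]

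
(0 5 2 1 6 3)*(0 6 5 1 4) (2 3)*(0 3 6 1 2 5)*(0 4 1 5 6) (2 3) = (0 3 5) (1 4 2) 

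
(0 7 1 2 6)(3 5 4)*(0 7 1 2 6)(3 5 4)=(0 1 6 7 2)(3 4 5)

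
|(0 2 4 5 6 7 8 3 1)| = 9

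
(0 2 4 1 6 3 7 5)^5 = (0 3 4 5 6 2 7 1)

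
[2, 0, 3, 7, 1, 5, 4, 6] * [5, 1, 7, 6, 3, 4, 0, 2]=[7, 5, 6, 2, 1, 4, 3, 0]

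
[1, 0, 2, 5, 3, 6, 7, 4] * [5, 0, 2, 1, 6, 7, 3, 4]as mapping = [0→0, 1→5, 2→2, 3→7, 4→1, 5→3, 6→4, 7→6]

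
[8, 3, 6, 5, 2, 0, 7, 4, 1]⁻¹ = [5, 8, 4, 1, 7, 3, 2, 6, 0]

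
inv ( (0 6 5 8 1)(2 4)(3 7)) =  (0 1 8 5 6)(2 4)(3 7)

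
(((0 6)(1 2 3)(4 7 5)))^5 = (0 6)(1 3 2)(4 5 7)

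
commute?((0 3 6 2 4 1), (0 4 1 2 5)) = no:(0 3 6 2 4 1)*(0 4 1 2 5) = (0 3 6 5)(1 4 2), (0 4 1 2 5)*(0 3 6 2 4 1) = (0 1 4)(2 5 3 6)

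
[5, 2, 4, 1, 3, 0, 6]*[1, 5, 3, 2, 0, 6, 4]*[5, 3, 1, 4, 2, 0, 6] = [6, 4, 5, 0, 1, 3, 2]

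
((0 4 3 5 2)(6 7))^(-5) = (6 7)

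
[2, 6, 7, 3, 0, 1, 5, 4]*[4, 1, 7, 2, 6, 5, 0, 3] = [7, 0, 3, 2, 4, 1, 5, 6]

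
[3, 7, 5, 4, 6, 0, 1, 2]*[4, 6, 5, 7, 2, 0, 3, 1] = [7, 1, 0, 2, 3, 4, 6, 5]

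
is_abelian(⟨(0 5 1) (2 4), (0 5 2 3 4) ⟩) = no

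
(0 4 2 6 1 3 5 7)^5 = (0 3 2 7 1 4 5 6)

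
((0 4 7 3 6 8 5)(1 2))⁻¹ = (0 5 8 6 3 7 4)(1 2)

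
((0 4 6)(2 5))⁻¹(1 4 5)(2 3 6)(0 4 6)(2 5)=(0 5 3)(1 6 2)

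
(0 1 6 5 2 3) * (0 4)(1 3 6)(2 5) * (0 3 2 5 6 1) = (0 2 1)(3 4)(5 6)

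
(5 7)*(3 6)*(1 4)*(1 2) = (1 4 2)(3 6)(5 7)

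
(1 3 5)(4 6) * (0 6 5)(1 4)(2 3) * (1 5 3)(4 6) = (0 4 3)(1 2)(5 6)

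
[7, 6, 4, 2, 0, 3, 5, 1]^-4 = [5, 2, 1, 7, 6, 0, 4, 3]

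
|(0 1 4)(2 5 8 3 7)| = 15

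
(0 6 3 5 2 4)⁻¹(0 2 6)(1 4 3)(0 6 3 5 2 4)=(0 5 1)(3 6 4)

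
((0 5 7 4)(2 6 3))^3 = (0 4 7 5)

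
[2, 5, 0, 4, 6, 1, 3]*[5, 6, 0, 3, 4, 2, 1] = [0, 2, 5, 4, 1, 6, 3]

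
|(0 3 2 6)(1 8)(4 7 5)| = 12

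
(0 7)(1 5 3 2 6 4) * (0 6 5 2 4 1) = (0 7 6 1 2 5 3 4)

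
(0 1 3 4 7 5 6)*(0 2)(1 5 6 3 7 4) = (0 5 3 1 7 6 2)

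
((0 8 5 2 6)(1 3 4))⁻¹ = (0 6 2 5 8)(1 4 3)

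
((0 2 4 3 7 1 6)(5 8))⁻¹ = (0 6 1 7 3 4 2)(5 8)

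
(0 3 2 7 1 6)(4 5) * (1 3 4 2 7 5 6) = (0 4 6)(2 5)(3 7)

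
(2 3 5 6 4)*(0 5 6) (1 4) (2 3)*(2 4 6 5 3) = (0 3 5) (1 6) (2 4) 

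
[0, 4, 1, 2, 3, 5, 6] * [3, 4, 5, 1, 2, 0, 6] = [3, 2, 4, 5, 1, 0, 6]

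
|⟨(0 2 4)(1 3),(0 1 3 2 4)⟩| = 120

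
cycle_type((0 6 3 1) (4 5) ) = 2.4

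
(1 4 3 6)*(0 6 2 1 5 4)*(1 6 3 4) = (0 3 2 6 5 1)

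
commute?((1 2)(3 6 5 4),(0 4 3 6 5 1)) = no:(1 2)(3 6 5 4) * (0 4 3 6 5 1) = (0 4 6 1 2)(3 5),(0 4 3 6 5 1) * (1 2)(3 6 5 4) = (0 3 5 2 1)(4 6)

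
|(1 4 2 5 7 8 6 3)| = 8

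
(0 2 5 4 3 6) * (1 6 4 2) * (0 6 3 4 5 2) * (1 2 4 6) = (0 2 4 6 1 3 5)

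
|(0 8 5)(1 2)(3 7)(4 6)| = 6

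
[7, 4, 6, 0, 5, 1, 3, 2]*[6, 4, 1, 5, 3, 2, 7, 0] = [0, 3, 7, 6, 2, 4, 5, 1]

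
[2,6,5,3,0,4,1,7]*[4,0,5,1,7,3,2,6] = [5,2,3,1,4,7,0,6]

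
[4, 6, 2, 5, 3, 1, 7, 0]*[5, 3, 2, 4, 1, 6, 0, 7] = [1, 0, 2, 6, 4, 3, 7, 5]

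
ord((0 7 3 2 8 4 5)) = 7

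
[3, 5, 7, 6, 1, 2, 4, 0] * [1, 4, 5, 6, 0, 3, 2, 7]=[6, 3, 7, 2, 4, 5, 0, 1]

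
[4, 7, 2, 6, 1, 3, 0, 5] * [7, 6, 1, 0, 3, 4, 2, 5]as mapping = [0→3, 1→5, 2→1, 3→2, 4→6, 5→0, 6→7, 7→4]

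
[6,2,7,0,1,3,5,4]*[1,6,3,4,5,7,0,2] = [0,3,2,1,6,4,7,5]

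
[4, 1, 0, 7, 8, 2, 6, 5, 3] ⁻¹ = [2, 1, 5, 8, 0, 7, 6, 3, 4] 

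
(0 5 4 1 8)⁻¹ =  (0 8 1 4 5)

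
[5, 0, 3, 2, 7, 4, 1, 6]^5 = [1, 6, 3, 2, 5, 0, 7, 4]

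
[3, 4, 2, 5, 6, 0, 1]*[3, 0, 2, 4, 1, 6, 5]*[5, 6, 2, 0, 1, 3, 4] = [1, 6, 2, 4, 3, 0, 5]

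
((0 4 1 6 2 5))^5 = (0 5 2 6 1 4)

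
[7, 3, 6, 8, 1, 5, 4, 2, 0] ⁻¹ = [8, 4, 7, 1, 6, 5, 2, 0, 3] 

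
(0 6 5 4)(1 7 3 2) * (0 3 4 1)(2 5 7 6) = (0 2)(1 6 7 4 3 5)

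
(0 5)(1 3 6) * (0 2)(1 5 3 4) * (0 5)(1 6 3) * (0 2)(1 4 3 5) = (0 4 6 2 1 3 5)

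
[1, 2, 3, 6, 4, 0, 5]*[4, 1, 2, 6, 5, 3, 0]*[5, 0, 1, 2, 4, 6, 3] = [0, 1, 3, 5, 6, 4, 2]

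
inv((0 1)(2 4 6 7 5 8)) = (0 1)(2 8 5 7 6 4)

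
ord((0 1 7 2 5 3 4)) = 7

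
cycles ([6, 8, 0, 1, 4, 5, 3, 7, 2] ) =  (0 6 3 1 8 2)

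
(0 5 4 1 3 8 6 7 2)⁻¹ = (0 2 7 6 8 3 1 4 5)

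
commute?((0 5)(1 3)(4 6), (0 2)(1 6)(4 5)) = no:(0 5)(1 3)(4 6) * (0 2)(1 6)(4 5) = (0 4 1 3 6 5 2), (0 2)(1 6)(4 5) * (0 5)(1 3)(4 6) = (0 2 5 6 3 1 4)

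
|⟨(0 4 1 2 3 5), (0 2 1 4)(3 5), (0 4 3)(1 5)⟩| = 720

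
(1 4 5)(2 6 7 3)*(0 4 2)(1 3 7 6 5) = (0 4 1 2 5 3)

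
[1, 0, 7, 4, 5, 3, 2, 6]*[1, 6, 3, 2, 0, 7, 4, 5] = [6, 1, 5, 0, 7, 2, 3, 4]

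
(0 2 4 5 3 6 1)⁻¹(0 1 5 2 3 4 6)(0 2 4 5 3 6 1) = (0 3 4 6 5 1 2)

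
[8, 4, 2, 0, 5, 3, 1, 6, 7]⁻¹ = [3, 6, 2, 5, 1, 4, 7, 8, 0]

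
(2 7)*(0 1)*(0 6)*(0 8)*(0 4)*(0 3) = (0 1 6 8 4 3)(2 7)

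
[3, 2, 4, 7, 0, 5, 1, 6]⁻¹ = [4, 6, 1, 0, 2, 5, 7, 3]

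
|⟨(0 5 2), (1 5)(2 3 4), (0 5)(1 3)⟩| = 720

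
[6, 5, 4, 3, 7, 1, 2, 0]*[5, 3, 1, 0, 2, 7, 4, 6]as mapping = [0→4, 1→7, 2→2, 3→0, 4→6, 5→3, 6→1, 7→5]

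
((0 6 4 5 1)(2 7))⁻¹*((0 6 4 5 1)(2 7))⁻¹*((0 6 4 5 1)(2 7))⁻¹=(0 4 1 6 5)(2 7)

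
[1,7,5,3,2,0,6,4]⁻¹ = [5,0,4,3,7,2,6,1]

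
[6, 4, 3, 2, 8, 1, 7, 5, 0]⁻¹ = [8, 5, 3, 2, 1, 7, 0, 6, 4]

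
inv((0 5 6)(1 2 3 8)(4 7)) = (0 6 5)(1 8 3 2)(4 7)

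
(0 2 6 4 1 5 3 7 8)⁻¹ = (0 8 7 3 5 1 4 6 2)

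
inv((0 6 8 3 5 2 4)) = (0 4 2 5 3 8 6)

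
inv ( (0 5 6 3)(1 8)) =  (0 3 6 5)(1 8)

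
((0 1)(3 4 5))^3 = (0 1)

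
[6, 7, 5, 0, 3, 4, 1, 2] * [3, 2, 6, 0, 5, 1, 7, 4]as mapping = [0→7, 1→4, 2→1, 3→3, 4→0, 5→5, 6→2, 7→6]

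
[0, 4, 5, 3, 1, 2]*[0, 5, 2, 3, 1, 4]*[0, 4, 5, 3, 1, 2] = [0, 4, 1, 3, 2, 5]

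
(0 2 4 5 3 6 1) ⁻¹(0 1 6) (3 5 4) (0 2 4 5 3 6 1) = (0 1 2) (3 5 6) 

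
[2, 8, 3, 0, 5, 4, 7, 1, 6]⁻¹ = [3, 7, 0, 2, 5, 4, 8, 6, 1]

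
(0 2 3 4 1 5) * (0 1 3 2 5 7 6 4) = (0 5 1 7 6 4 3)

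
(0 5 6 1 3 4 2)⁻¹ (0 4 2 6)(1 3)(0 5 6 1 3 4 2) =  (0 1 5 2)(3 4)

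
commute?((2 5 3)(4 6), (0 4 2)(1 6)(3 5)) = no:(2 5 3)(4 6)*(0 4 2)(1 6)(3 5) = (0 4 1 6 2 3), (0 4 2)(1 6)(3 5)*(2 5 3)(4 6) = (0 6 1 4 5 2)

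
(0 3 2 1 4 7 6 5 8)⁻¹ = (0 8 5 6 7 4 1 2 3)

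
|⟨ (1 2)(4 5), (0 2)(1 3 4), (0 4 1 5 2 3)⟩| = 720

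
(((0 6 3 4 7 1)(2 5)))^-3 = (0 4)(1 3)(2 5)(6 7)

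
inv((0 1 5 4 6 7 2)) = (0 2 7 6 4 5 1)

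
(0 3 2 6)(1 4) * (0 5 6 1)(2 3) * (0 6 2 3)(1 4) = (0 3)(2 4 6 5)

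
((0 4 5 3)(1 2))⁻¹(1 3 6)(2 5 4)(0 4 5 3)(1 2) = (0 6 2)(1 3 5)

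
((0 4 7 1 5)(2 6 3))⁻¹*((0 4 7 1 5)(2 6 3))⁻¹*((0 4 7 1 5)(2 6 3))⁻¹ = (0 7 5 4 1)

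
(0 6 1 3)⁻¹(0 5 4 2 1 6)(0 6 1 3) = (1 6 5 4 2 3)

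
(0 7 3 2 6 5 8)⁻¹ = (0 8 5 6 2 3 7)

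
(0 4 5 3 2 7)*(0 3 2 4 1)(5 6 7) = (0 1)(2 5)(3 4 6 7)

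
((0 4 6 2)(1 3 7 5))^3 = (0 2 6 4)(1 5 7 3)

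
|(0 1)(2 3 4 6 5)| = 10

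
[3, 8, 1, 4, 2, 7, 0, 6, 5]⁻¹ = [6, 2, 4, 0, 3, 8, 7, 5, 1]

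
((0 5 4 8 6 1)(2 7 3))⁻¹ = (0 1 6 8 4 5)(2 3 7)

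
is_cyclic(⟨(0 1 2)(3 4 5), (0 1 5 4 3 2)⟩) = no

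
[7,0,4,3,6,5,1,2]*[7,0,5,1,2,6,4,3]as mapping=[0→3,1→7,2→2,3→1,4→4,5→6,6→0,7→5]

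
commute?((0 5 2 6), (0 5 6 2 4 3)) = no:(0 5 2 6) * (0 5 6 2 4 3) = (0 6 5 4 3), (0 5 6 2 4 3) * (0 5 2 6) = (0 2 4 3 5)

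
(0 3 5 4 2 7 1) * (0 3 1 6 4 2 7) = (0 1 3 5 2)(4 7 6)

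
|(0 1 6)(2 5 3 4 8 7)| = 6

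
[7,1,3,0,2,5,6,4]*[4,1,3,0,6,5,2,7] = [7,1,0,4,3,5,2,6]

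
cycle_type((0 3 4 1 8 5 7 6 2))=9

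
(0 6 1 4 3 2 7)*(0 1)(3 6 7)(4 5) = (0 7 1 5 4 6)(2 3)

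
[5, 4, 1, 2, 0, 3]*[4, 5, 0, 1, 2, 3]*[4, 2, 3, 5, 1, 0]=[5, 3, 0, 4, 1, 2]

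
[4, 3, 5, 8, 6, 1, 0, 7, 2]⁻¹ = [6, 5, 8, 1, 0, 2, 4, 7, 3]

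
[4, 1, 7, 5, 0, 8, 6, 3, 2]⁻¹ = [4, 1, 8, 7, 0, 3, 6, 2, 5]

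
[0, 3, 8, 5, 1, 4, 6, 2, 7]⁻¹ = [0, 4, 7, 1, 5, 3, 6, 8, 2]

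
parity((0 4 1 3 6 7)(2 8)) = even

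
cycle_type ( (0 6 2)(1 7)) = 2.3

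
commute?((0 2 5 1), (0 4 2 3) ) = no:(0 2 5 1)*(0 4 2 3) = (0 3) (1 4 2 5), (0 4 2 3)*(0 2 5 1) = (0 4 5 1) (2 3) 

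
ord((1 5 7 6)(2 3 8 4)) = 4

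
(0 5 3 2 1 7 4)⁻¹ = (0 4 7 1 2 3 5)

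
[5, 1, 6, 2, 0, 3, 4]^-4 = [3, 1, 4, 6, 5, 2, 0]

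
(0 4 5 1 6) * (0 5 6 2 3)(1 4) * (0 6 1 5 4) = (0 5)(1 2 3 6 4)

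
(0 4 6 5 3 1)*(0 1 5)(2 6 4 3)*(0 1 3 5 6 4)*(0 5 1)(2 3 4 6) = (0 1 4 5 3 2 6)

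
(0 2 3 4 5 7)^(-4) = (0 3 5)(2 4 7)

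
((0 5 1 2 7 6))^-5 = (0 5 1 2 7 6)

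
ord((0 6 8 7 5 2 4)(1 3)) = 14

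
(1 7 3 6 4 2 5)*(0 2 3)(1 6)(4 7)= (0 2 5 6 7)(1 4 3)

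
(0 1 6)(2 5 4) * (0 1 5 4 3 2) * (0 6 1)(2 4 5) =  (0 2 5 3 4 6)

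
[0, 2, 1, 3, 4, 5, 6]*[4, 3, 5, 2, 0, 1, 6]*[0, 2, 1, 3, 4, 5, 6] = [4, 5, 3, 1, 0, 2, 6]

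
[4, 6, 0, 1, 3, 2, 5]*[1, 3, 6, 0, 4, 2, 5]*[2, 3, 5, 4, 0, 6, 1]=[0, 6, 3, 4, 2, 1, 5]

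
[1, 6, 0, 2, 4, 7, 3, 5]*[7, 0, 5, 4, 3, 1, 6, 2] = [0, 6, 7, 5, 3, 2, 4, 1]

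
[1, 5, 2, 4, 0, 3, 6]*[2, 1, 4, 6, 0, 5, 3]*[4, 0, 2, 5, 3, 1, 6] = [0, 1, 3, 4, 2, 6, 5] 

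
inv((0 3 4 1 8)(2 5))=(0 8 1 4 3)(2 5)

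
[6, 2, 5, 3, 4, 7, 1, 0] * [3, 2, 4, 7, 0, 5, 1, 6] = [1, 4, 5, 7, 0, 6, 2, 3]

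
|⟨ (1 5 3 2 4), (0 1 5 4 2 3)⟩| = 720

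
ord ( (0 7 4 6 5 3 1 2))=8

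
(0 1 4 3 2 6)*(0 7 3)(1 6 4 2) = (0 6 7 3 1 2 4)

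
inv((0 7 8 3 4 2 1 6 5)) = (0 5 6 1 2 4 3 8 7)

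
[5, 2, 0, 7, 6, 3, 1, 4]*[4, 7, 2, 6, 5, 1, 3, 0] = [1, 2, 4, 0, 3, 6, 7, 5]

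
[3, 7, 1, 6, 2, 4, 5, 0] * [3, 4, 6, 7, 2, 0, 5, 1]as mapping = [0→7, 1→1, 2→4, 3→5, 4→6, 5→2, 6→0, 7→3]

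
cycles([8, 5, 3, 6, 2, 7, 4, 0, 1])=(0 8 1 5 7)(2 3 6 4)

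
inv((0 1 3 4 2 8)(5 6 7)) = (0 8 2 4 3 1)(5 7 6)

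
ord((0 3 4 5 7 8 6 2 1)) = 9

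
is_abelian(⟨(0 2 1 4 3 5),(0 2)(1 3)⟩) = no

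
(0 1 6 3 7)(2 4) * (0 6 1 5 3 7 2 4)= (0 5 3 2)(6 7)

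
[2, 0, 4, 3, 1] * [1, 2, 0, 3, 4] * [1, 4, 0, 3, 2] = [1, 4, 2, 3, 0]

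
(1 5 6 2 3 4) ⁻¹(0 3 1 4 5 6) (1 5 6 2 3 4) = (0 4 5 1 6 2) 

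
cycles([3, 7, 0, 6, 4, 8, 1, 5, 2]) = (0 3 6 1 7 5 8 2)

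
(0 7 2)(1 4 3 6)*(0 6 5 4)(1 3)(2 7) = (0 2 6 3 5 4 1)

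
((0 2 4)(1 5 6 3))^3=(1 3 6 5)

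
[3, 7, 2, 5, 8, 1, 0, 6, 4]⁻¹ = [6, 5, 2, 0, 8, 3, 7, 1, 4]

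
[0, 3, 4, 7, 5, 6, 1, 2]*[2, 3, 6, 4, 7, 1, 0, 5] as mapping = [0→2, 1→4, 2→7, 3→5, 4→1, 5→0, 6→3, 7→6] 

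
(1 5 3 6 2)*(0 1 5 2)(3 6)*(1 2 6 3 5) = (0 2 1 6)(3 5)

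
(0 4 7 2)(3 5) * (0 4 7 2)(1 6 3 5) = (0 7)(1 6 3)(2 4)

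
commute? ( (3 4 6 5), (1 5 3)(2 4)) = no: (3 4 6 5)*(1 5 3)(2 4) = (1 5)(2 4 6 3), (1 5 3)(2 4)*(3 4 6 5) = (1 3)(2 6 5 4)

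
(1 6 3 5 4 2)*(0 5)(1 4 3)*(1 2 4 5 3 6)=(0 3)(2 5 6)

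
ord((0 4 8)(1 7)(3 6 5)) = 6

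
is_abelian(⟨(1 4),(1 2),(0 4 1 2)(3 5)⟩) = no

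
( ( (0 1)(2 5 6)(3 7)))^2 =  (2 6 5)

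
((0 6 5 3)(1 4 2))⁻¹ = (0 3 5 6)(1 2 4)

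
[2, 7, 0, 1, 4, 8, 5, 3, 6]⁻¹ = [2, 3, 0, 7, 4, 6, 8, 1, 5]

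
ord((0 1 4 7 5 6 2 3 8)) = 9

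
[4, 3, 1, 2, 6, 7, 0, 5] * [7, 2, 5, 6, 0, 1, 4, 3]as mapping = [0→0, 1→6, 2→2, 3→5, 4→4, 5→3, 6→7, 7→1]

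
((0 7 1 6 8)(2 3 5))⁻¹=(0 8 6 1 7)(2 5 3)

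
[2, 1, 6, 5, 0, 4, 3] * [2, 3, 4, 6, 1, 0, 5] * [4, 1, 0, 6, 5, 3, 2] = [5, 6, 3, 4, 0, 1, 2]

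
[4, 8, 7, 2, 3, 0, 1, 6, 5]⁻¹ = [5, 6, 3, 4, 0, 8, 7, 2, 1]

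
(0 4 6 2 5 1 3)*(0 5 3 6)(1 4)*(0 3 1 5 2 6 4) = (0 5)(1 4 3 2)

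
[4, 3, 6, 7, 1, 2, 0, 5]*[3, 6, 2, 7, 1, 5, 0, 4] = [1, 7, 0, 4, 6, 2, 3, 5]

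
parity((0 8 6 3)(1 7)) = even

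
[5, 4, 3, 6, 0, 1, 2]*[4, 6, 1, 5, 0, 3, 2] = [3, 0, 5, 2, 4, 6, 1] 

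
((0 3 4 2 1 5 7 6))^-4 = (0 1)(2 6)(3 5)(4 7)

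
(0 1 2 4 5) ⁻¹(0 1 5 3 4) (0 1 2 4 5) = (0 3 5 1 2) 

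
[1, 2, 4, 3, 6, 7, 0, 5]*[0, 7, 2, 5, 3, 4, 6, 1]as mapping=[0→7, 1→2, 2→3, 3→5, 4→6, 5→1, 6→0, 7→4]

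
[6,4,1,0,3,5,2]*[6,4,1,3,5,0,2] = [2,5,4,6,3,0,1]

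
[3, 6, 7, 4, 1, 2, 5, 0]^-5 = [1, 2, 3, 6, 5, 0, 7, 4]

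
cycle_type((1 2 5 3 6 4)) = 6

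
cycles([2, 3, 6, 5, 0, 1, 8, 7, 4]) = (0 2 6 8 4)(1 3 5)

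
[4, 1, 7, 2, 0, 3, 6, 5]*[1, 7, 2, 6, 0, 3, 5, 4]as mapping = [0→0, 1→7, 2→4, 3→2, 4→1, 5→6, 6→5, 7→3]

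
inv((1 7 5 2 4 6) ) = (1 6 4 2 5 7) 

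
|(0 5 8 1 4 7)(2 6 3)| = 6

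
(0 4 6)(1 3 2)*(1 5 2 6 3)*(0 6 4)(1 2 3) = (1 2 5 3 4)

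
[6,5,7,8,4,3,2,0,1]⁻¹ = [7,8,6,5,4,1,0,2,3]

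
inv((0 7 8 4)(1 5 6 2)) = (0 4 8 7)(1 2 6 5)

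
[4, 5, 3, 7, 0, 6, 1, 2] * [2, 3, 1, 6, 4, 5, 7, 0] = [4, 5, 6, 0, 2, 7, 3, 1]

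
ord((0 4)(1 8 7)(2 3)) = 6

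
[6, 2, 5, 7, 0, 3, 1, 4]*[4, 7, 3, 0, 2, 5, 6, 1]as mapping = [0→6, 1→3, 2→5, 3→1, 4→4, 5→0, 6→7, 7→2]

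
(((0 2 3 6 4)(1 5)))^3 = (0 6 2 4 3)(1 5)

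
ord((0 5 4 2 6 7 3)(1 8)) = 14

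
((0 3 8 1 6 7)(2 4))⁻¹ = (0 7 6 1 8 3)(2 4)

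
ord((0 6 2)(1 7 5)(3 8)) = 6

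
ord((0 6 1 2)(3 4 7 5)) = 4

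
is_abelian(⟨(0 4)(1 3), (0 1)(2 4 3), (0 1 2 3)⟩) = no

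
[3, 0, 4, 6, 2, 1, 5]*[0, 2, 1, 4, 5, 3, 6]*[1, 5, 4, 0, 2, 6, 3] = [2, 1, 6, 3, 5, 4, 0]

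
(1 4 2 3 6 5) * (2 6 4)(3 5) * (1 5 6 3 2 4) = (1 4 3)(2 6)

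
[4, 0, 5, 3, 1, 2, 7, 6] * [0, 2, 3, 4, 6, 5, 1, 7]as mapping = [0→6, 1→0, 2→5, 3→4, 4→2, 5→3, 6→7, 7→1]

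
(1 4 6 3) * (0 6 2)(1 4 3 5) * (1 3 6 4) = (0 4 2)(1 6 5 3)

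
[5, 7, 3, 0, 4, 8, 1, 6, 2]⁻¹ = [3, 6, 8, 2, 4, 0, 7, 1, 5]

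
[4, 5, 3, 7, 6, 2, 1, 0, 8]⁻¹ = [7, 6, 5, 2, 0, 1, 4, 3, 8]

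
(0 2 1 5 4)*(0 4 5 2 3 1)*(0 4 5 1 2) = (0 3 2 4 5 1)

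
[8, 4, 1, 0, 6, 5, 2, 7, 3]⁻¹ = [3, 2, 6, 8, 1, 5, 4, 7, 0]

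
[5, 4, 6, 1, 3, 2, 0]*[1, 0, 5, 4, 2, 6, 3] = [6, 2, 3, 0, 4, 5, 1]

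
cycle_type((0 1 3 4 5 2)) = 6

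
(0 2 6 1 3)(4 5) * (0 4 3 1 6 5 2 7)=(0 7)(2 5 3 4)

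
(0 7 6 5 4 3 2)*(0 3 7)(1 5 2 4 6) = (1 5 6 2 3 4 7)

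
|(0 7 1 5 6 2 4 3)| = 8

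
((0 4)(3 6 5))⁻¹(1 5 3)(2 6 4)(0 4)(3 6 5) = (0 2 5)(1 3 6)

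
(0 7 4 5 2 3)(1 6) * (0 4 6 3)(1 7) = (0 1 3 4 5 2)(6 7)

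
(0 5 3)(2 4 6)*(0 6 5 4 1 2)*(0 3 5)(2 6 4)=(0 2 1 6 3 4)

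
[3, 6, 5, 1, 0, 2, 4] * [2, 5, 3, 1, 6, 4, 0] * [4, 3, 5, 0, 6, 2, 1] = [3, 4, 6, 2, 5, 0, 1]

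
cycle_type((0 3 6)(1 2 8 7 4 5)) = 3.6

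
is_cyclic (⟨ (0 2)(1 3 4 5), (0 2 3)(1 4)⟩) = no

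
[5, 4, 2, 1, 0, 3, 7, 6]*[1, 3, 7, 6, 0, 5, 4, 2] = [5, 0, 7, 3, 1, 6, 2, 4]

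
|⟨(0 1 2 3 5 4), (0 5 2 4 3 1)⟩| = 720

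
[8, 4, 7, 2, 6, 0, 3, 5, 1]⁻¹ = [5, 8, 3, 6, 1, 7, 4, 2, 0]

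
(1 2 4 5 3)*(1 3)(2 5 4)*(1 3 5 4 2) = (1 4 2)(3 5)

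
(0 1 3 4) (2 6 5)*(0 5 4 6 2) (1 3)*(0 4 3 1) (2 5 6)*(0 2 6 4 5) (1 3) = (0 3 6 1 2) 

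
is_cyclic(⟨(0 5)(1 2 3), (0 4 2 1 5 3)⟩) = no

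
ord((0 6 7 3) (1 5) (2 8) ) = 4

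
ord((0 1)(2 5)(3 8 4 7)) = 4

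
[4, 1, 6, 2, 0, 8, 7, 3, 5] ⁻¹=[4, 1, 3, 7, 0, 8, 2, 6, 5] 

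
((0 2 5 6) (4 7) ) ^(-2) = (0 5) (2 6) 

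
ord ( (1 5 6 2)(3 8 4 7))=4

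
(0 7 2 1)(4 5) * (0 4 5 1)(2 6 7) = (0 2)(1 4)(6 7)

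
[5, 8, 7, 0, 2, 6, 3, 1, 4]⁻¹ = [3, 7, 4, 6, 8, 0, 5, 2, 1]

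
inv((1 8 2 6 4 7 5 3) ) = (1 3 5 7 4 6 2 8) 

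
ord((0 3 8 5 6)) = 5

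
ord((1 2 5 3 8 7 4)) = 7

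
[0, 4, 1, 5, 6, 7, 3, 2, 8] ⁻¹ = [0, 2, 7, 6, 1, 3, 4, 5, 8] 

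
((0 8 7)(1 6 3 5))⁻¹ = (0 7 8)(1 5 3 6)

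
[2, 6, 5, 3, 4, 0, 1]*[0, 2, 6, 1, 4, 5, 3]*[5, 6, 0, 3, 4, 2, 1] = [1, 3, 2, 6, 4, 5, 0]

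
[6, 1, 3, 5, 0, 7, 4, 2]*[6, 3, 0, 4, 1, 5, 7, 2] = [7, 3, 4, 5, 6, 2, 1, 0]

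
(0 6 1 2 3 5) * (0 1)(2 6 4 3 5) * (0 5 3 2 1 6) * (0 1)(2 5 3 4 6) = (0 6 3)(2 4 5)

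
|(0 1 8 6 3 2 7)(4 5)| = 14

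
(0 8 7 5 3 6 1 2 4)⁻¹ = (0 4 2 1 6 3 5 7 8)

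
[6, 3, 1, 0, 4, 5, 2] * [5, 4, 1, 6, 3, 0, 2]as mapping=[0→2, 1→6, 2→4, 3→5, 4→3, 5→0, 6→1]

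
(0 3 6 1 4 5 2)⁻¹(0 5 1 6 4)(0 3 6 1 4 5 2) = (1 5 3 2 4)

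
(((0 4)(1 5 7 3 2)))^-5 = (0 4)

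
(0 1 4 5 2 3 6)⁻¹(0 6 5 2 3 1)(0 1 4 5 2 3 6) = (0 2 3 6 4 1)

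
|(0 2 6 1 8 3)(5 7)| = 6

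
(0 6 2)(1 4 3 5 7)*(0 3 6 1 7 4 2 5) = (0 1 2 3)(4 6 5)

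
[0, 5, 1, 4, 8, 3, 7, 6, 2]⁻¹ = [0, 2, 8, 5, 3, 1, 7, 6, 4]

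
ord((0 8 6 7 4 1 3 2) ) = 8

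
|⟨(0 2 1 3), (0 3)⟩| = 24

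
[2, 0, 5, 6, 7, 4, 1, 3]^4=[7, 4, 3, 2, 1, 6, 5, 0]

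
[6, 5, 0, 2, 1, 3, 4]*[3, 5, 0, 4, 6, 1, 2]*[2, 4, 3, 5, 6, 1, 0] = [3, 4, 5, 2, 1, 6, 0]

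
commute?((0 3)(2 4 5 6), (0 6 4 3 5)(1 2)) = no:(0 3)(2 4 5 6)*(0 6 4 3 5)(1 2) = (0 5 4)(1 2 3 6), (0 6 4 3 5)(1 2)*(0 3)(2 4 5 6) = (0 2 1 4)(3 6 5)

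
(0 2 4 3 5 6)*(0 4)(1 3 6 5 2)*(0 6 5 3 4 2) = (0 1 4 5 3)(2 6)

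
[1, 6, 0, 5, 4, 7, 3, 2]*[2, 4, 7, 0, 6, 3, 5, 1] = [4, 5, 2, 3, 6, 1, 0, 7]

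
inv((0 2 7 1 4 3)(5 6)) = (0 3 4 1 7 2)(5 6)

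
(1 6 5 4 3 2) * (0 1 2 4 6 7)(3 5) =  (0 1 7)(3 4 5 6)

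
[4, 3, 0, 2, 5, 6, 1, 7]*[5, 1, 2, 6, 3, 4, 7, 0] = [3, 6, 5, 2, 4, 7, 1, 0]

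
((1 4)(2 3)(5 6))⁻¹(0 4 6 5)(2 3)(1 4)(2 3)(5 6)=(0 1 5 6)(2 3)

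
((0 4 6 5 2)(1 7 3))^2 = (0 6 2 4 5)(1 3 7)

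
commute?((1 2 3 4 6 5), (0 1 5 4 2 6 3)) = no:(1 2 3 4 6 5)*(0 1 5 4 2 6 3) = (0 1 6 4 3 2), (0 1 5 4 2 6 3)*(1 2 3 4 6 5) = (0 2 5 6 4 3)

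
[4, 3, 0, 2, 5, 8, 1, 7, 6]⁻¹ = [2, 6, 3, 1, 0, 4, 8, 7, 5]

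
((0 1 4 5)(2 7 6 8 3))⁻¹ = (0 5 4 1)(2 3 8 6 7)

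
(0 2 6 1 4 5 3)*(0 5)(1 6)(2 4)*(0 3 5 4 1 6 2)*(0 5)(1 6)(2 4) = (0 6 4 3 2 1 5)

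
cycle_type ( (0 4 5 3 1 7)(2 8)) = 2.6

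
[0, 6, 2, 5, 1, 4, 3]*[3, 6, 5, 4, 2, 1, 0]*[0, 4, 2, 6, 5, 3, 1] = [6, 0, 3, 4, 1, 2, 5]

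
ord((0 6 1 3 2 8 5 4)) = 8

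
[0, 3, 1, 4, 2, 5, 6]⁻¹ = [0, 2, 4, 1, 3, 5, 6]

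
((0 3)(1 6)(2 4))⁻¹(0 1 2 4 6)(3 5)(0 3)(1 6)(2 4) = (0 5)(1 3 6 4 2)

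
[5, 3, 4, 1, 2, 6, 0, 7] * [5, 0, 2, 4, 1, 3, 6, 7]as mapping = [0→3, 1→4, 2→1, 3→0, 4→2, 5→6, 6→5, 7→7]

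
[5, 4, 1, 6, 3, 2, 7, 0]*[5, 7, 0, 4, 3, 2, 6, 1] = [2, 3, 7, 6, 4, 0, 1, 5]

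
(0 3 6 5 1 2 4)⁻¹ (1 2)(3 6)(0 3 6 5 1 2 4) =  (2 4)(5 6)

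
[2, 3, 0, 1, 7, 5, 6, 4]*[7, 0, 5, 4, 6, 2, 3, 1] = [5, 4, 7, 0, 1, 2, 3, 6]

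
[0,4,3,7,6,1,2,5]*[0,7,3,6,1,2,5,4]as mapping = [0→0,1→1,2→6,3→4,4→5,5→7,6→3,7→2]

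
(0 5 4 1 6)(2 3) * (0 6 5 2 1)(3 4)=(0 2 4)(1 5 3)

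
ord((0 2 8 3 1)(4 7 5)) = 15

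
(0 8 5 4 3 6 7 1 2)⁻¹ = (0 2 1 7 6 3 4 5 8)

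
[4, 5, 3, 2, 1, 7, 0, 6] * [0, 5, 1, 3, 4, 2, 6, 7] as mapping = [0→4, 1→2, 2→3, 3→1, 4→5, 5→7, 6→0, 7→6] 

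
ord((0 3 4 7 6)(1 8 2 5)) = 20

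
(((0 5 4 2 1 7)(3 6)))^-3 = (0 2)(1 5)(3 6)(4 7)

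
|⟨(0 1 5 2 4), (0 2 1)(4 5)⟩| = 120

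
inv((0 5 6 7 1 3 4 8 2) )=(0 2 8 4 3 1 7 6 5) 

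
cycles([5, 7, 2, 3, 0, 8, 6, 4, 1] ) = (0 5 8 1 7 4)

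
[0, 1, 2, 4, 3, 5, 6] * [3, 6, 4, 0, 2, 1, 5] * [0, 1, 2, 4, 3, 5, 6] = [4, 6, 3, 2, 0, 1, 5]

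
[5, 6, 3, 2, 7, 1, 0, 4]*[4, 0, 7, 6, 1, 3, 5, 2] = [3, 5, 6, 7, 2, 0, 4, 1]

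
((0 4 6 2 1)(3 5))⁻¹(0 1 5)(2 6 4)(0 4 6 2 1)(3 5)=(0 3 4)(1 2 6)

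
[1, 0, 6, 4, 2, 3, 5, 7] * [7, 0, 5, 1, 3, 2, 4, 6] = [0, 7, 4, 3, 5, 1, 2, 6]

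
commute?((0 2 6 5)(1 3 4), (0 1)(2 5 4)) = no:(0 2 6 5)(1 3 4) * (0 1)(2 5 4) = (0 5 1 3 2 6 4), (0 1)(2 5 4) * (0 2 6 5)(1 3 4) = (0 3 4 6 5 1 2)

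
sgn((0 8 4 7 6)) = 1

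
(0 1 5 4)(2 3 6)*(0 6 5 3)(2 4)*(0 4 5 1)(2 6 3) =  (1 2 4 3)(5 6)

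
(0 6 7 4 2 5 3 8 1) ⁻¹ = (0 1 8 3 5 2 4 7 6) 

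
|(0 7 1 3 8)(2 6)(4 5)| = 10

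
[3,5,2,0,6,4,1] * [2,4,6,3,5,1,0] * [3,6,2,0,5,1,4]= [0,6,4,2,3,1,5]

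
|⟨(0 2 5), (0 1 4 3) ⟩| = 720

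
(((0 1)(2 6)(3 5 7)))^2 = (3 7 5)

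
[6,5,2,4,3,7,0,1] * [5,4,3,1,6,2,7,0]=[7,2,3,6,1,0,5,4]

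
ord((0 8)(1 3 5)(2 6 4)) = 6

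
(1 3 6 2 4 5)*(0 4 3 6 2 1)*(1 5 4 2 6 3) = (0 2 1 3 6 5)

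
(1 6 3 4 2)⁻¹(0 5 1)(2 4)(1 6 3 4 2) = (0 5 6)(1 2)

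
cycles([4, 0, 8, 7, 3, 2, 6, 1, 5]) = (0 4 3 7 1) (2 8 5) 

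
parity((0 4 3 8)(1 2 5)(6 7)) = even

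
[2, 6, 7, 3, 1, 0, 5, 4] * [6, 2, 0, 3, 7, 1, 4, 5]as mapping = [0→0, 1→4, 2→5, 3→3, 4→2, 5→6, 6→1, 7→7]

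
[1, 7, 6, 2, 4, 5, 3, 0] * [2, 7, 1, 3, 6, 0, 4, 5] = [7, 5, 4, 1, 6, 0, 3, 2]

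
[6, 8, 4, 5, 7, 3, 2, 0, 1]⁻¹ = [7, 8, 6, 5, 2, 3, 0, 4, 1]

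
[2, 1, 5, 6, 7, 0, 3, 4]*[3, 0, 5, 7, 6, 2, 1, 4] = [5, 0, 2, 1, 4, 3, 7, 6]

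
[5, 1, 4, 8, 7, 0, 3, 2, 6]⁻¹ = [5, 1, 7, 6, 2, 0, 8, 4, 3]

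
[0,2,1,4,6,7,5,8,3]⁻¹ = [0,2,1,8,3,6,4,5,7]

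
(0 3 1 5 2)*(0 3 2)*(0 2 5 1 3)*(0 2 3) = (0 5 3)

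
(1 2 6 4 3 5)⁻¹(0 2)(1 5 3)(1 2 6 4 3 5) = (0 6)(1 5 2)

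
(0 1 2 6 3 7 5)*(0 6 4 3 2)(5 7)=(0 1)(2 4 3 5 6)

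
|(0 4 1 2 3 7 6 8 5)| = 9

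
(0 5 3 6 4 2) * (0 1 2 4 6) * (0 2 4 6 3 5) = (1 4 6 3 2)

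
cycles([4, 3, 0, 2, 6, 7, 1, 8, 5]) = (0 4 6 1 3 2)(5 7 8)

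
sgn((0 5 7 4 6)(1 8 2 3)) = -1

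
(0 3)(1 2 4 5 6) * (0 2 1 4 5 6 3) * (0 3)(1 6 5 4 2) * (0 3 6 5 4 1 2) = (0 6)(1 5 3 2)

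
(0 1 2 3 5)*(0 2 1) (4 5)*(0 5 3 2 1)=(0 5 1) (3 4) 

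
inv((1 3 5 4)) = (1 4 5 3)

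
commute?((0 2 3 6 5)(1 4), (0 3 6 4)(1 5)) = no:(0 2 3 6 5)(1 4)*(0 3 6 4)(1 5) = (0 2 6 1)(3 4 5), (0 3 6 4)(1 5)*(0 2 3 6 5)(1 4) = (0 6 1)(2 3 5 4)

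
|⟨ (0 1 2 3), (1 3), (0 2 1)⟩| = 24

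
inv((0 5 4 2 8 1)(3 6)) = (0 1 8 2 4 5)(3 6)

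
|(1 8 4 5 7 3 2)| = 7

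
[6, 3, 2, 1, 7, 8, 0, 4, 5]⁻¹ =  [6, 3, 2, 1, 7, 8, 0, 4, 5]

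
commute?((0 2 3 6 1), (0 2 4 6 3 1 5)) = no:(0 2 3 6 1) * (0 2 4 6 3 1 5) = (0 4 6 5)(1 2), (0 2 4 6 3 1 5) * (0 2 3 6 1) = (0 3)(1 5 2 4)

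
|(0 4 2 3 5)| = 5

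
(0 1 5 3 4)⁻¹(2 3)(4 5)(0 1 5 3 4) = (0 3)(2 4)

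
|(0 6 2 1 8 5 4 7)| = 8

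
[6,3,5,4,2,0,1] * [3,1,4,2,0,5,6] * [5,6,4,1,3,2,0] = [0,4,2,5,3,1,6]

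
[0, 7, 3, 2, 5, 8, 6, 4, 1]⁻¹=[0, 8, 3, 2, 7, 4, 6, 1, 5]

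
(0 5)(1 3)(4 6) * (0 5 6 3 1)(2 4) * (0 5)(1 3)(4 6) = (0 4 1 3 5)(2 6)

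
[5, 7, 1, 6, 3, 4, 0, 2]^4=[6, 7, 1, 4, 5, 0, 3, 2]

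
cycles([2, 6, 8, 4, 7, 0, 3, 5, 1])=(0 2 8 1 6 3 4 7 5)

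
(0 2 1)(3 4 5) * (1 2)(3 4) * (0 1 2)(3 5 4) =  (0 2)(3 5)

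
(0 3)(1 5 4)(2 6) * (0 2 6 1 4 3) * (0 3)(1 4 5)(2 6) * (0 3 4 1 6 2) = (0 4 5 3 2 1 6)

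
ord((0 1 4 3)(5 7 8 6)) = 4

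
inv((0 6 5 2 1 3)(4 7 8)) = (0 3 1 2 5 6)(4 8 7)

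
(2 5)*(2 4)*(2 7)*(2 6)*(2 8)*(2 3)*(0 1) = (0 1)(2 5 4 7 6 8 3)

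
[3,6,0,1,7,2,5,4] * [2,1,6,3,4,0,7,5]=[3,7,2,1,5,6,0,4]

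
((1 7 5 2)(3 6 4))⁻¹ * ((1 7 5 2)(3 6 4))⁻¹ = (1 5)(2 7)(3 6 4)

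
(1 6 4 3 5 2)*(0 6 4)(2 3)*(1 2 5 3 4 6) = (0 1 6)(4 5)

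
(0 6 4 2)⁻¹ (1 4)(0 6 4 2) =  (1 2)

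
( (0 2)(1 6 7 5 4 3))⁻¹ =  (0 2)(1 3 4 5 7 6)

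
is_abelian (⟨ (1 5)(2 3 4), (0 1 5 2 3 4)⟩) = no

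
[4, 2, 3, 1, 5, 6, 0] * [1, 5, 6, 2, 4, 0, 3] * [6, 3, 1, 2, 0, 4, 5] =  [0, 5, 1, 4, 6, 2, 3]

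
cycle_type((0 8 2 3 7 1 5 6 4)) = 9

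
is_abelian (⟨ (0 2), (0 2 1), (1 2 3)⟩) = no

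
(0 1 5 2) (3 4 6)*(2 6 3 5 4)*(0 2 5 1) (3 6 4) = (1 3 5 4 6) 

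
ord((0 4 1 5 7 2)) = 6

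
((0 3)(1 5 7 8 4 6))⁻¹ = (0 3)(1 6 4 8 7 5)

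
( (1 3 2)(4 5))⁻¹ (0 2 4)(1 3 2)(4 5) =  (0 1 5)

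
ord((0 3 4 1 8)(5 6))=10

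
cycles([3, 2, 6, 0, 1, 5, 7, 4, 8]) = (0 3)(1 2 6 7 4)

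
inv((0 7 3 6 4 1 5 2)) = (0 2 5 1 4 6 3 7)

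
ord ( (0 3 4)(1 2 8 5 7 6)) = 6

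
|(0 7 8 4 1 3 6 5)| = 8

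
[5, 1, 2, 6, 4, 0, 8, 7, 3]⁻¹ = [5, 1, 2, 8, 4, 0, 3, 7, 6]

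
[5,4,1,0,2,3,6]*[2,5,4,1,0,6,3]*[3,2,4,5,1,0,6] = [6,3,0,4,1,2,5]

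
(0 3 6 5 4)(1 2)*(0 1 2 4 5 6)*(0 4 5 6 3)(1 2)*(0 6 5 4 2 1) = (0 6 3 2)(1 4)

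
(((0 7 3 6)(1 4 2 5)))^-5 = (0 6 3 7)(1 5 2 4)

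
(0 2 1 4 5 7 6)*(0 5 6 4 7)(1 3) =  (0 2 3 1 7 4 6 5)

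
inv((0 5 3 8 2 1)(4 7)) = (0 1 2 8 3 5)(4 7)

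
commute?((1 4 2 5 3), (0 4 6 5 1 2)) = no:(1 4 2 5 3)*(0 4 6 5 1 2) = (0 4)(1 6 5 3 2), (0 4 6 5 1 2)*(1 4 2 5 3) = (0 2)(1 5 4 6 3)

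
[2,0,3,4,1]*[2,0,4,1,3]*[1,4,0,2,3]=[3,0,4,2,1]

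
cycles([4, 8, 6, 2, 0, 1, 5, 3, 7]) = (0 4)(1 8 7 3 2 6 5)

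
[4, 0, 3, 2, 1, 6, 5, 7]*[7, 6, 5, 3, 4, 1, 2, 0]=[4, 7, 3, 5, 6, 2, 1, 0]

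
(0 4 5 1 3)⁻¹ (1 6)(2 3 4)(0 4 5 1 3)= (0 5 2)(3 6)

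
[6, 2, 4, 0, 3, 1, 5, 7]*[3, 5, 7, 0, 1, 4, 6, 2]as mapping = [0→6, 1→7, 2→1, 3→3, 4→0, 5→5, 6→4, 7→2]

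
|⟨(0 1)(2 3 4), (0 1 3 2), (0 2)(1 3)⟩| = 120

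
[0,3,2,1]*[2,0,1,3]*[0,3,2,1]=[2,1,3,0]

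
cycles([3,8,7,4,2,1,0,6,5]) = (0 3 4 2 7 6)(1 8 5)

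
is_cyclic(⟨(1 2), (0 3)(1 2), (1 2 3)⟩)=no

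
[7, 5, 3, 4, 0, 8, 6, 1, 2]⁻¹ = [4, 7, 8, 2, 3, 1, 6, 0, 5]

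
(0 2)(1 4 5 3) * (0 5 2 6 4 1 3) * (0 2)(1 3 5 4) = (0 6 1 3 5 2 4)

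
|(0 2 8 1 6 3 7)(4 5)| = 14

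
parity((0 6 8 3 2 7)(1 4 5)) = odd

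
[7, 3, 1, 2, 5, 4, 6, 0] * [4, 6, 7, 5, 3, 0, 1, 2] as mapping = [0→2, 1→5, 2→6, 3→7, 4→0, 5→3, 6→1, 7→4] 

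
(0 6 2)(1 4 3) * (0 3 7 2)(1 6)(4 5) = (0 1 5 4 7 2 3 6)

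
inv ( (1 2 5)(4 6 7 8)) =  (1 5 2)(4 8 7 6)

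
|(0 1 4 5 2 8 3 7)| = 8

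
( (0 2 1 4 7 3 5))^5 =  (0 3 4 2 5 7 1)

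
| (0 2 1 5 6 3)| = 6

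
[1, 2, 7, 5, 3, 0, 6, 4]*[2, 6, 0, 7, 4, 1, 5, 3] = [6, 0, 3, 1, 7, 2, 5, 4]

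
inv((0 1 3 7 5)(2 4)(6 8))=(0 5 7 3 1)(2 4)(6 8)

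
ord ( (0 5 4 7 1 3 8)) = 7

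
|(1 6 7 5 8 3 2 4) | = 8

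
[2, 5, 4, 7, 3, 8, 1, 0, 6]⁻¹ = [7, 6, 0, 4, 2, 1, 8, 3, 5]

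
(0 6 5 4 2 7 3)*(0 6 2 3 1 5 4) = (0 2 7 1 5) (3 6 4) 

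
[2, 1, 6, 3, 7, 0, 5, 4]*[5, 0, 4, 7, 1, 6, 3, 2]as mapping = [0→4, 1→0, 2→3, 3→7, 4→2, 5→5, 6→6, 7→1]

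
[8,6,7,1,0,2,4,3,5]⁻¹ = [4,3,5,7,6,8,1,2,0]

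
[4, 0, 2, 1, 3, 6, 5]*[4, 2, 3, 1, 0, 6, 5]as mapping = [0→0, 1→4, 2→3, 3→2, 4→1, 5→5, 6→6]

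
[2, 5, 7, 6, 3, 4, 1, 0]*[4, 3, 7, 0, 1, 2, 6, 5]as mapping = [0→7, 1→2, 2→5, 3→6, 4→0, 5→1, 6→3, 7→4]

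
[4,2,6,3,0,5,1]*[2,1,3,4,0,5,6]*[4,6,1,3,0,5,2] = [4,3,2,0,1,5,6]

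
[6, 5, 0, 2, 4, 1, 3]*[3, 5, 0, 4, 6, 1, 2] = [2, 1, 3, 0, 6, 5, 4]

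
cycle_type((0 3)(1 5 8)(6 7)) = 2^2.3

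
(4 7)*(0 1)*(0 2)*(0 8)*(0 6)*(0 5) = (0 1 2 8 6 5)(4 7)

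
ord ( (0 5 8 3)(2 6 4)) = 12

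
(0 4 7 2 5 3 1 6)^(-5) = (0 2 1 4 5 6 7 3)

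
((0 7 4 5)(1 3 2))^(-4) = (1 2 3)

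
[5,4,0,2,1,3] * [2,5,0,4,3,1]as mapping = [0→1,1→3,2→2,3→0,4→5,5→4]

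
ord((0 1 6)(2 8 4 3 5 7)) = 6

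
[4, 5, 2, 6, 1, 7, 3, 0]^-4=[4, 5, 2, 3, 1, 7, 6, 0]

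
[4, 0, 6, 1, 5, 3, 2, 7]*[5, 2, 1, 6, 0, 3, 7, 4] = [0, 5, 7, 2, 3, 6, 1, 4]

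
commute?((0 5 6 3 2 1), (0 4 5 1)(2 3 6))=no:(0 5 6 3 2 1)*(0 4 5 1)(2 3 6)=(0 1 4 5 2), (0 4 5 1)(2 3 6)*(0 5 6 3 2 1)=(0 4 6 1 5)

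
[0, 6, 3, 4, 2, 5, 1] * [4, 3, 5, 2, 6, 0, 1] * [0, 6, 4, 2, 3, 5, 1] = [3, 6, 4, 1, 5, 0, 2]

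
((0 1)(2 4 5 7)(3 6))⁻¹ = (0 1)(2 7 5 4)(3 6)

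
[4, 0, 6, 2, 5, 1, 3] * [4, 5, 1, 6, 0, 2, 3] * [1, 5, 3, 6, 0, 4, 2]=[1, 0, 6, 5, 3, 4, 2]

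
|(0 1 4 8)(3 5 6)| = 12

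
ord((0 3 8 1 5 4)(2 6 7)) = 6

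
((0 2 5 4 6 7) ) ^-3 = (0 4) (2 6) (5 7) 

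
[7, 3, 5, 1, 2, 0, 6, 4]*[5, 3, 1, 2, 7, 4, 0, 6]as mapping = [0→6, 1→2, 2→4, 3→3, 4→1, 5→5, 6→0, 7→7]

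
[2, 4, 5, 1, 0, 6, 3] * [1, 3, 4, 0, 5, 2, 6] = [4, 5, 2, 3, 1, 6, 0] 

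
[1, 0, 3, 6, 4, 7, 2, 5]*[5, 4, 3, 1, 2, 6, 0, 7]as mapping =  [0→4, 1→5, 2→1, 3→0, 4→2, 5→7, 6→3, 7→6]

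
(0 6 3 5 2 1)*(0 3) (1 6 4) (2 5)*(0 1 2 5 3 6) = (0 4 2) (1 6) (3 5) 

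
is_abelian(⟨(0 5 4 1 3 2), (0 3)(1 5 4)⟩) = no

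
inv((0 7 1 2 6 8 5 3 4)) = (0 4 3 5 8 6 2 1 7)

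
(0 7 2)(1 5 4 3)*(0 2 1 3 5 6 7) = (1 6 7)(4 5)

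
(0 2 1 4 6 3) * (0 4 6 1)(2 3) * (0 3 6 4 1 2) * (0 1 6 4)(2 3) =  (0 4 3 6 1)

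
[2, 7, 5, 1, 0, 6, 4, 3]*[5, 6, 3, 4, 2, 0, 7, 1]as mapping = [0→3, 1→1, 2→0, 3→6, 4→5, 5→7, 6→2, 7→4]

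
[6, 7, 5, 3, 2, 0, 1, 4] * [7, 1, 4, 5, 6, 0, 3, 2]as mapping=[0→3, 1→2, 2→0, 3→5, 4→4, 5→7, 6→1, 7→6]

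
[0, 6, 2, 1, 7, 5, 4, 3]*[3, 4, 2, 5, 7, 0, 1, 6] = [3, 1, 2, 4, 6, 0, 7, 5]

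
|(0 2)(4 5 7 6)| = 4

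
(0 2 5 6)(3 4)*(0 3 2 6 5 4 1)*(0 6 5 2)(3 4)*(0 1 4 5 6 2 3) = (0 6 5 3 4 1 2)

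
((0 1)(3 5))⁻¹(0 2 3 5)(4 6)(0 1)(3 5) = (1 2 5 3)(4 6)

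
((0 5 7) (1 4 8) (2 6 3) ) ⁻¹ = (0 7 5) (1 8 4) (2 3 6) 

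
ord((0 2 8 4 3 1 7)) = 7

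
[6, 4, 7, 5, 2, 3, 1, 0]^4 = [2, 0, 1, 3, 6, 5, 7, 4]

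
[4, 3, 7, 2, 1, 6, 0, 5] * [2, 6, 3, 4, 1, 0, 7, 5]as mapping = [0→1, 1→4, 2→5, 3→3, 4→6, 5→7, 6→2, 7→0]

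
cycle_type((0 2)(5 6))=2^2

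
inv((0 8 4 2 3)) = (0 3 2 4 8)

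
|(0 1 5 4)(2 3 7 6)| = 4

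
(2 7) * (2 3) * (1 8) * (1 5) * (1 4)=(1 8 5 4)(2 7 3)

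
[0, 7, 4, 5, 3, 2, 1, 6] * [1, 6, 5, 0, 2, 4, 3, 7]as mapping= [0→1, 1→7, 2→2, 3→4, 4→0, 5→5, 6→6, 7→3]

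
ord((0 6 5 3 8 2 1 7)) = 8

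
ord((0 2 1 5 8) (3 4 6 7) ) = 20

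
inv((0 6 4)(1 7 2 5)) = (0 4 6)(1 5 2 7)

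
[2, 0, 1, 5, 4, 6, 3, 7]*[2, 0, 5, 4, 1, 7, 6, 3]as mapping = [0→5, 1→2, 2→0, 3→7, 4→1, 5→6, 6→4, 7→3]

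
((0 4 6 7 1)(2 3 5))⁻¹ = (0 1 7 6 4)(2 5 3)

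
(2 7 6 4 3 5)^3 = (2 4)(3 7)(5 6)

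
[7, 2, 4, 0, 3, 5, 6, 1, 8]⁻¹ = [3, 7, 1, 4, 2, 5, 6, 0, 8]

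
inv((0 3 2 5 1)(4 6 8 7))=(0 1 5 2 3)(4 7 8 6)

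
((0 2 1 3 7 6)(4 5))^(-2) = (0 7 1)(2 6 3)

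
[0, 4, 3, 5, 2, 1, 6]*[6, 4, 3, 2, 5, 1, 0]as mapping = [0→6, 1→5, 2→2, 3→1, 4→3, 5→4, 6→0]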